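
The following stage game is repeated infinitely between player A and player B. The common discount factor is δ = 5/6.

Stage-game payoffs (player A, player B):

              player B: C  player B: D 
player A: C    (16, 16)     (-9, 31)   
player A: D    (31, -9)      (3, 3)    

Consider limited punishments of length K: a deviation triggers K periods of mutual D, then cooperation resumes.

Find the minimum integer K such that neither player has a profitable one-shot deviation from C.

IC: δ(1−δ^K)/(1−δ) ≥ (31−16)/(16−3) = 15/13.
With δ = 5/6: need 1 − δ^K ≥ 15/13·(1−5/6)/(5/6), i.e. δ^K ≤ 0.7692.
Since (5/6)^1 = 0.8333 and (5/6)^2 = 0.6944, the smallest such K is 2.

2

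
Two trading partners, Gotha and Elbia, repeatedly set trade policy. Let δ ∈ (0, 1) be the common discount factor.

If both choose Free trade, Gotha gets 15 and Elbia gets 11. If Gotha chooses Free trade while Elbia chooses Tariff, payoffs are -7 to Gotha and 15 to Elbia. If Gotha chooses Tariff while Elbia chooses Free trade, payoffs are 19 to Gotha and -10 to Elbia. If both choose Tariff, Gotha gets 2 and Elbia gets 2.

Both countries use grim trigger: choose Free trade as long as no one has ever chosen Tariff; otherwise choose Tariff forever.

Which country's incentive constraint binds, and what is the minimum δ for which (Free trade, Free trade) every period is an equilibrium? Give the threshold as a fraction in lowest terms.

Gotha: cooperation gives 15 each period; deviation gives 19 once then 2 forever.
  15/(1−δ) ≥ 19 + 2δ/(1−δ) ⇒ δ ≥ 4/17.
Elbia: cooperation gives 11 each period; deviation gives 15 once then 2 forever.
  δ ≥ 4/13.
Both must hold, so the binding constraint is Elbia's: δ ≥ 4/13.

Elbia; δ ≥ 4/13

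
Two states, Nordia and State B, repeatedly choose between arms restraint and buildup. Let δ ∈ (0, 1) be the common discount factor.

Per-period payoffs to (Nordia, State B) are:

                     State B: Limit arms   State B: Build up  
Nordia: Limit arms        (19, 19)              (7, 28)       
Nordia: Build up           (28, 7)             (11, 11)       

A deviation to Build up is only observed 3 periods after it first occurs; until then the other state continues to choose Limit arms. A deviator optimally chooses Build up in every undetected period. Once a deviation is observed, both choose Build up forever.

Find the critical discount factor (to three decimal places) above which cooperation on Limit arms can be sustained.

The best deviation is to choose Build up for all 3 undetected periods, earning 28 each, then 11 forever once detected.
Deviation value: 28(1−δ^3)/(1−δ) + 11δ^3/(1−δ); cooperation value: 19/(1−δ).
IC: 19 ≥ 28(1−δ^3) + 11δ^3 = 28 − 17δ^3.
So δ^3 ≥ 9/17, giving δ ≥ (9/17)^(1/3) ≈ 0.809.

0.809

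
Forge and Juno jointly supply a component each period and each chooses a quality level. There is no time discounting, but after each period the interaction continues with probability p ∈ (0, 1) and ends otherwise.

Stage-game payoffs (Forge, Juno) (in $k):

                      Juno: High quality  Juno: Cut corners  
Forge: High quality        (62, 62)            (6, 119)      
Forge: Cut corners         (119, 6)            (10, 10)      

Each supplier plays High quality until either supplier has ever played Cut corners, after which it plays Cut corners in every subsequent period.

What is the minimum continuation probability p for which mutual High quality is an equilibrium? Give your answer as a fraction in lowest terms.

57/109

Expected cooperation value is 62 + p·62 + p²·62 + … = 62/(1−p); deviation gives 119 + p·10/(1−p).
62 ≥ 119(1−p) + 10p ⇒ 109p ≥ 57 ⇒ p ≥ 57/109.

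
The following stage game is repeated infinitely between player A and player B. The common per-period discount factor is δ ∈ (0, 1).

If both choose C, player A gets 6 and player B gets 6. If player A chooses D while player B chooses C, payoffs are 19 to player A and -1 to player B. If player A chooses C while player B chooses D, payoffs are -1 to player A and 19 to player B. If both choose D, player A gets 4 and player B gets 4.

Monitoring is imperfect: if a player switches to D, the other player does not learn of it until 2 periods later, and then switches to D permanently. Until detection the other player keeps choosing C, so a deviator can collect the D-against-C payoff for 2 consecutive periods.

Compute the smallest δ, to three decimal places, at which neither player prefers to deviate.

Deviating for the 2 undetected periods gains 19−6 = 13 per period over cooperation, then loses 6−4 = 2 per period forever once punishment starts.
Gain: 13(1 + δ + … + δ^1); loss: 2·δ^2/(1−δ).
No profitable deviation ⇔ 13(1−δ^2) ≤ 2·δ^2, i.e. δ^2 ≥ 13/(13+2) = 13/15.
Hence δ ≥ (13/15)^(1/2) ≈ 0.931.

0.931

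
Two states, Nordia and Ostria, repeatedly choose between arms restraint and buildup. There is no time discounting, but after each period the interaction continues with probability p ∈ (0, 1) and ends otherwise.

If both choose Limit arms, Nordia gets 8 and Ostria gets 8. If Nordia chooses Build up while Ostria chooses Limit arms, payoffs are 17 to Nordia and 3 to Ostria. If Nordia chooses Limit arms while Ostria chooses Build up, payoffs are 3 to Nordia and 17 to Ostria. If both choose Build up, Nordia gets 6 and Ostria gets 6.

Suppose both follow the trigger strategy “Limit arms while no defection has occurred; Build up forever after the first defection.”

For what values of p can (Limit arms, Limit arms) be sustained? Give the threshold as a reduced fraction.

9/11

Expected cooperation value is 8 + p·8 + p²·8 + … = 8/(1−p); deviation gives 17 + p·6/(1−p).
8 ≥ 17(1−p) + 6p ⇒ 11p ≥ 9 ⇒ p ≥ 9/11.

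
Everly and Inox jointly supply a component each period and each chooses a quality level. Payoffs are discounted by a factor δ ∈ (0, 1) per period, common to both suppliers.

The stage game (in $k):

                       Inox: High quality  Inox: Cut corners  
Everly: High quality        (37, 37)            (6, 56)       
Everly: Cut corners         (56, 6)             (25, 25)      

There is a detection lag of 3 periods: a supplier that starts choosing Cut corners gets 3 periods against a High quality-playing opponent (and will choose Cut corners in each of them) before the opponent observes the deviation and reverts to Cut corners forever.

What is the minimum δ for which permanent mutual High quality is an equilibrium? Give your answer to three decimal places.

0.849

The best deviation is to choose Cut corners for all 3 undetected periods, earning 56 each, then 25 forever once detected.
Deviation value: 56(1−δ^3)/(1−δ) + 25δ^3/(1−δ); cooperation value: 37/(1−δ).
IC: 37 ≥ 56(1−δ^3) + 25δ^3 = 56 − 31δ^3.
So δ^3 ≥ 19/31, giving δ ≥ (19/31)^(1/3) ≈ 0.849.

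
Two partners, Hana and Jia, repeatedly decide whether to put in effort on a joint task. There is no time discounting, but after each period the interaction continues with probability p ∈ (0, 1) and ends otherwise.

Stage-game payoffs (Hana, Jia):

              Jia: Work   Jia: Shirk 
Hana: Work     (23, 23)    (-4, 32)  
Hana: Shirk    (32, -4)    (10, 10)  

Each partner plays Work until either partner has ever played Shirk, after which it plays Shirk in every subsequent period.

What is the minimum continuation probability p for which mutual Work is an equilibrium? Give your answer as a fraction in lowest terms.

9/22

With no time discounting, the continuation probability p plays the role of the discount factor.
Grim-trigger IC: 23/(1−p) ≥ 32 + 10p/(1−p) ⇒ p ≥ (32−23)/(32−10) = 9/22.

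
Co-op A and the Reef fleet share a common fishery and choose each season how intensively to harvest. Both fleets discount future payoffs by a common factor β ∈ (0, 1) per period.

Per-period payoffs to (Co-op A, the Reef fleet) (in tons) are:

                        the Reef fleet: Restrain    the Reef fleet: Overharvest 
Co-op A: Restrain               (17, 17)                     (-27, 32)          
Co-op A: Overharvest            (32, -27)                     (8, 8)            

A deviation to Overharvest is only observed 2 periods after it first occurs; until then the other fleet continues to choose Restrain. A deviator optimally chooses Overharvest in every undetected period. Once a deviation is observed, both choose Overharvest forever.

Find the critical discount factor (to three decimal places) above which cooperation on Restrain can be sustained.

0.791

The best deviation is to choose Overharvest for all 2 undetected periods, earning 32 each, then 8 forever once detected.
Deviation value: 32(1−β^2)/(1−β) + 8β^2/(1−β); cooperation value: 17/(1−β).
IC: 17 ≥ 32(1−β^2) + 8β^2 = 32 − 24β^2.
So β^2 ≥ 15/24 = 5/8, giving β ≥ (5/8)^(1/2) ≈ 0.791.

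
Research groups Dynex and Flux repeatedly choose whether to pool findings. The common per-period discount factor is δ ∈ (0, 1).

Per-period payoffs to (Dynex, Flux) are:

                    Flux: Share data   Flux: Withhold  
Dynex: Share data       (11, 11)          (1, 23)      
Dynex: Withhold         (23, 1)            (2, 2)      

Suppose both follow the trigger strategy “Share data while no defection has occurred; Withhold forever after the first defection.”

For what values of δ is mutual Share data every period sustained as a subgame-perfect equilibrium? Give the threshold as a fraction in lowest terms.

Cooperation forever yields 11 each period: 11/(1−δ).
Deviating yields 23 once, then 2 forever: 23 + 2δ/(1−δ).
No profitable deviation requires 11/(1−δ) ≥ 23 + 2δ/(1−δ).
Multiplying by (1−δ): 11 ≥ 23(1−δ) + 2δ = 23 − 21δ.
So 21δ ≥ 12, i.e. δ ≥ 12/21 = 4/7.

4/7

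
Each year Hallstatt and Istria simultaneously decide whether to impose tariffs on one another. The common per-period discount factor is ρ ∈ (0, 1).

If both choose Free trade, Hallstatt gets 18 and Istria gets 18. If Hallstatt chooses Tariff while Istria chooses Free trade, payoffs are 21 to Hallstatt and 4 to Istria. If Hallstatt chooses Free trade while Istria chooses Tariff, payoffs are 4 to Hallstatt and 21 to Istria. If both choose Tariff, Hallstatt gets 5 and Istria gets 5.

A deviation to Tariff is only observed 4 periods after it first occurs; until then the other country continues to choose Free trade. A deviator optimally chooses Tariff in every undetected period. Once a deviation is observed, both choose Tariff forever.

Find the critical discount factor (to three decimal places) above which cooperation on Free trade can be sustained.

0.658

The best deviation is to choose Tariff for all 4 undetected periods, earning 21 each, then 5 forever once detected.
Deviation value: 21(1−ρ^4)/(1−ρ) + 5ρ^4/(1−ρ); cooperation value: 18/(1−ρ).
IC: 18 ≥ 21(1−ρ^4) + 5ρ^4 = 21 − 16ρ^4.
So ρ^4 ≥ 3/16, giving ρ ≥ (3/16)^(1/4) ≈ 0.658.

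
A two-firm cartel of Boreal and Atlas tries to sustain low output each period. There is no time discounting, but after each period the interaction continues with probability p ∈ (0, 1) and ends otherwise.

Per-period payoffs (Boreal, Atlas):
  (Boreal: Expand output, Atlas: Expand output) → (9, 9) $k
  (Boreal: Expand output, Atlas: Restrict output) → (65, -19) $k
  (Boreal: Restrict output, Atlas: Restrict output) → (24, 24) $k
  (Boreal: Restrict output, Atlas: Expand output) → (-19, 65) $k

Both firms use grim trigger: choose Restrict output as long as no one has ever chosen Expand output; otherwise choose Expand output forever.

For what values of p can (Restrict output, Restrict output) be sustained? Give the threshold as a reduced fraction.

41/56

With no time discounting, the continuation probability p plays the role of the discount factor.
Grim-trigger IC: 24/(1−p) ≥ 65 + 9p/(1−p) ⇒ p ≥ (65−24)/(65−9) = 41/56.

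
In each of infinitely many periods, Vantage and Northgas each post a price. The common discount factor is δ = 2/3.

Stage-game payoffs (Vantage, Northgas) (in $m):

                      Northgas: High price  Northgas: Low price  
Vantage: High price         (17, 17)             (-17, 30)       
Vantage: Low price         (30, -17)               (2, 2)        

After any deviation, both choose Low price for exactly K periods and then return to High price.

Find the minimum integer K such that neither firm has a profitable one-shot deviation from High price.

IC: δ(1−δ^K)/(1−δ) ≥ (30−17)/(17−2) = 13/15.
With δ = 2/3: need 1 − δ^K ≥ 13/15·(1−2/3)/(2/3), i.e. δ^K ≤ 0.5667.
Since (2/3)^1 = 0.6667 and (2/3)^2 = 0.4444, the smallest such K is 2.

2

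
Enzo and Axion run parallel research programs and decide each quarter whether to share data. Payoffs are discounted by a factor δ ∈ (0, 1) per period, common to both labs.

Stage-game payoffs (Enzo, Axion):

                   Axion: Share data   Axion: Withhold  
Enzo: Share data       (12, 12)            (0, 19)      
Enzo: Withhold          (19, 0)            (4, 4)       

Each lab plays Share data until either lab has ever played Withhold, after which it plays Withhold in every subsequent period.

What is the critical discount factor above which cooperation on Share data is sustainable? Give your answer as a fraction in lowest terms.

7/15

Cooperation forever yields 12 each period: 12/(1−δ).
Deviating yields 19 once, then 4 forever: 19 + 4δ/(1−δ).
No profitable deviation requires 12/(1−δ) ≥ 19 + 4δ/(1−δ).
Multiplying by (1−δ): 12 ≥ 19(1−δ) + 4δ = 19 − 15δ.
So 15δ ≥ 7, i.e. δ ≥ 7/15.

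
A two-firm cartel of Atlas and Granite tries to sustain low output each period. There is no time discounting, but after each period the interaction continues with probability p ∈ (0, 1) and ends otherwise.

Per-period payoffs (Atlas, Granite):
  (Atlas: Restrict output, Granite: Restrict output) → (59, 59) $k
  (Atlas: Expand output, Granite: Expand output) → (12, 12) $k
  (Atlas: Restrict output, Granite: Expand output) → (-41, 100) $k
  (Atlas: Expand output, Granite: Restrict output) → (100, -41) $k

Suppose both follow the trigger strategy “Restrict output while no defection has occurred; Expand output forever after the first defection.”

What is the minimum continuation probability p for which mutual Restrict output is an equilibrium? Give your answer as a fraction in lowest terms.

41/88

With no time discounting, the continuation probability p plays the role of the discount factor.
Grim-trigger IC: 59/(1−p) ≥ 100 + 12p/(1−p) ⇒ p ≥ (100−59)/(100−12) = 41/88.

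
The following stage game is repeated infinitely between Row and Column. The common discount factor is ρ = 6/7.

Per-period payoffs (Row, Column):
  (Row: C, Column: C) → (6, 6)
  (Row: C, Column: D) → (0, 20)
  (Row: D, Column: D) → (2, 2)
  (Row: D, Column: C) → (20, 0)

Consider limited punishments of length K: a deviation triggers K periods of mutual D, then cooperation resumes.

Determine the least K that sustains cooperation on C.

6

No profitable deviation requires (6−2)(ρ+…+ρ^K) ≥ 20−6, i.e. ρ+…+ρ^K ≥ 7/2 ≈ 3.5000.
With ρ = 6/7, the partial sums are K=1: 0.8571, K=2: 1.5918, K=3: 2.2216, K=4: 2.7613, K=5: 3.2240, K=6: 3.6206.
K = 6 is the first length at which the sum reaches 3.5000.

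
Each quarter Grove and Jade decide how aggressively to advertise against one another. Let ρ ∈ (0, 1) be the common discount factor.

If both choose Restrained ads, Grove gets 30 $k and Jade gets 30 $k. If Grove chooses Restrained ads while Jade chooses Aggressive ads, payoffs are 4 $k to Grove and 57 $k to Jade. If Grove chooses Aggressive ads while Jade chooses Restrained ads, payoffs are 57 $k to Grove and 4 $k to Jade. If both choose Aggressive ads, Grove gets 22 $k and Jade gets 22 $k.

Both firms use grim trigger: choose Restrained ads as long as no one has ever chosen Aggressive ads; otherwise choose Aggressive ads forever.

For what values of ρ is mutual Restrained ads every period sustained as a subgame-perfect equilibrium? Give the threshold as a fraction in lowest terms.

27/35

30/(1−ρ) ≥ 57 + 22ρ/(1−ρ)
30 ≥ 57 − 35ρ
ρ ≥ 27/35.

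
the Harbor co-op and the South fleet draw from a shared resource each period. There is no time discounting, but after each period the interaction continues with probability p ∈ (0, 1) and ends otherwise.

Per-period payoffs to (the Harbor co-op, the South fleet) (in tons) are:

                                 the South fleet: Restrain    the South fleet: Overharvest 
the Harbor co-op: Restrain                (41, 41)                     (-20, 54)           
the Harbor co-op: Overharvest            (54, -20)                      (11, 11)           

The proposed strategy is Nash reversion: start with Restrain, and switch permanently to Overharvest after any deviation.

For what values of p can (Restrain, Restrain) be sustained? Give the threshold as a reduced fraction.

With no time discounting, the continuation probability p plays the role of the discount factor.
Grim-trigger IC: 41/(1−p) ≥ 54 + 11p/(1−p) ⇒ p ≥ (54−41)/(54−11) = 13/43.

13/43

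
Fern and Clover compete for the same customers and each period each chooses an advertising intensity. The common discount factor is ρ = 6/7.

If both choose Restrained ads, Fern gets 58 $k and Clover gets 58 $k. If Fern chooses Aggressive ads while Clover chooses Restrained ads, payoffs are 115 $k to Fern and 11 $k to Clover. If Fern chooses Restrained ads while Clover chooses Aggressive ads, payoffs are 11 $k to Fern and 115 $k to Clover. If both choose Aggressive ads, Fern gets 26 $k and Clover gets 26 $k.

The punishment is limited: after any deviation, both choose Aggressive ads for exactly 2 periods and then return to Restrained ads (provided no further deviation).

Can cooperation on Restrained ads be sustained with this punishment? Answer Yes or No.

Comparing payoff streams over the 3 periods until play realigns: cooperate → 58(1+ρ+…+ρ^2); deviate → 115 + 26(ρ+…+ρ^2).
Cooperation is sustained iff (58−26)(ρ+…+ρ^2) ≥ 115−58.
ρ+…+ρ^2 = 6/7·(1−(6/7)^2)/(1−6/7) = 1.5918, and (115−58)/(58−26) = 1.7812.
1.5918 < 1.7812, so cooperation is not sustainable.

No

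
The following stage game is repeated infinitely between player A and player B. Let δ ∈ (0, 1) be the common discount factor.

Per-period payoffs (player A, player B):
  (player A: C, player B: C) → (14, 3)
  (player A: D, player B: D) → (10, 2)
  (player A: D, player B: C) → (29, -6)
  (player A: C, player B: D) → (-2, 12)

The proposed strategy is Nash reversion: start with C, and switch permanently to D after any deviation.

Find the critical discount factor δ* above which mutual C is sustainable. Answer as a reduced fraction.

9/10

player A's threshold: (29−14)/(29−10) = 15/19.
player B's threshold: (12−3)/(12−2) = 9/10.
15/19 < 9/10, so player B binds and δ* = 9/10.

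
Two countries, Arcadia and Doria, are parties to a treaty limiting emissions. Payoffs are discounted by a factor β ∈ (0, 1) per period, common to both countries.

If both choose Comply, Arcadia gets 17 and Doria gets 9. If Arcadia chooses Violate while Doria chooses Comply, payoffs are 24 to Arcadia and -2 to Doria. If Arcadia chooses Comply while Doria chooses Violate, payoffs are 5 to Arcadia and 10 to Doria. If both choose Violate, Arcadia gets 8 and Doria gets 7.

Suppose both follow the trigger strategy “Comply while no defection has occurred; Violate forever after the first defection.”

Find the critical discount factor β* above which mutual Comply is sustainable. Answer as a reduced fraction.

Arcadia: cooperation gives 17 each period; deviation gives 24 once then 8 forever.
  17/(1−β) ≥ 24 + 8β/(1−β) ⇒ β ≥ 7/16.
Doria: cooperation gives 9 each period; deviation gives 10 once then 7 forever.
  β ≥ 1/3.
Both must hold, so the binding constraint is Arcadia's: β ≥ 7/16.

7/16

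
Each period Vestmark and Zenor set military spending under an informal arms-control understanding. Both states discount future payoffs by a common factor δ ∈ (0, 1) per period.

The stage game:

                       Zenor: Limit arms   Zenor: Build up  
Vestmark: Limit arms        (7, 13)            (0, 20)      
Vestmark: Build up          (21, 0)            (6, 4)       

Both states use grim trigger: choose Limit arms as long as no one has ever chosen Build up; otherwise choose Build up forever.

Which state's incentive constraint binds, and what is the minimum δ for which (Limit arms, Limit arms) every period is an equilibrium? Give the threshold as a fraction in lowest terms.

Vestmark; δ ≥ 14/15

Vestmark: cooperation gives 7 each period; deviation gives 21 once then 6 forever.
  7/(1−δ) ≥ 21 + 6δ/(1−δ) ⇒ δ ≥ 14/15.
Zenor: cooperation gives 13 each period; deviation gives 20 once then 4 forever.
  δ ≥ 7/16.
Both must hold, so the binding constraint is Vestmark's: δ ≥ 14/15.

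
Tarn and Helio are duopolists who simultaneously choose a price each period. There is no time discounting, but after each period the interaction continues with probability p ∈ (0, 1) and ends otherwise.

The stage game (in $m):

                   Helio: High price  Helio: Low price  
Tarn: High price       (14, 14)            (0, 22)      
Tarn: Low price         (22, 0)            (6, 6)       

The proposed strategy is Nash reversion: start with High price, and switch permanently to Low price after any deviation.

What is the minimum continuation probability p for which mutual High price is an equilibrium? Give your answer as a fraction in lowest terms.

Expected cooperation value is 14 + p·14 + p²·14 + … = 14/(1−p); deviation gives 22 + p·6/(1−p).
14 ≥ 22(1−p) + 6p ⇒ 16p ≥ 8 ⇒ p ≥ 8/16 = 1/2.

1/2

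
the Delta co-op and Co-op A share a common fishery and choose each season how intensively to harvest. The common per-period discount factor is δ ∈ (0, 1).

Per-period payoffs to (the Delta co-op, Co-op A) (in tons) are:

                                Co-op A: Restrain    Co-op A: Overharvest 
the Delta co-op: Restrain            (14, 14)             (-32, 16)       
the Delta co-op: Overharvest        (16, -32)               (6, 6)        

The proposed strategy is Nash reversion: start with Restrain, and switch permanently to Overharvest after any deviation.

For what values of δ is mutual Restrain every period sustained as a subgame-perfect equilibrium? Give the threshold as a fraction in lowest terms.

One-period gain from deviating is 16 − 14 = 2. The loss is 14 − 6 = 8 in every subsequent period, with present value 8·δ/(1−δ).
Deviation is unprofitable when 8·δ/(1−δ) ≥ 2, i.e. δ/(1−δ) ≥ 1/4.
Equivalently δ ≥ 2/(2+8) = 1/5.

1/5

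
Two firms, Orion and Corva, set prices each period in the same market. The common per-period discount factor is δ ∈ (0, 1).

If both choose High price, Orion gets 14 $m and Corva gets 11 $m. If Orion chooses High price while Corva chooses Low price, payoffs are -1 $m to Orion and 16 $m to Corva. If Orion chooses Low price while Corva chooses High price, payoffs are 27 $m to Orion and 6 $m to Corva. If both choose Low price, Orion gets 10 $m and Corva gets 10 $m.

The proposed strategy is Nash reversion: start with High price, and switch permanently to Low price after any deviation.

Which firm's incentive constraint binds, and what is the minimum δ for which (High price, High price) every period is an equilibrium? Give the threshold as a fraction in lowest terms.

Corva; δ ≥ 5/6

Orion's threshold: (27−14)/(27−10) = 13/17.
Corva's threshold: (16−11)/(16−10) = 5/6.
13/17 < 5/6, so Corva binds and δ* = 5/6.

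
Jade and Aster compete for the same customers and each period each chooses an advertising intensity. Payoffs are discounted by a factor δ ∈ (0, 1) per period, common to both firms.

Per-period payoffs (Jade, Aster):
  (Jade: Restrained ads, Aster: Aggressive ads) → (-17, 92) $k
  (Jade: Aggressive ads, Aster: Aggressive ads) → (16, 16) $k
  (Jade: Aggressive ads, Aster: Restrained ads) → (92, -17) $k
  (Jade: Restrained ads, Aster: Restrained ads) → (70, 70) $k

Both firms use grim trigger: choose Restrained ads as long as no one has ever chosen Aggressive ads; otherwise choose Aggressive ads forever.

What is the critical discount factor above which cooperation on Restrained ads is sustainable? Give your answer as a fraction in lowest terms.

11/38

Cooperation forever yields 70 each period: 70/(1−δ).
Deviating yields 92 once, then 16 forever: 92 + 16δ/(1−δ).
No profitable deviation requires 70/(1−δ) ≥ 92 + 16δ/(1−δ).
Multiplying by (1−δ): 70 ≥ 92(1−δ) + 16δ = 92 − 76δ.
So 76δ ≥ 22, i.e. δ ≥ 22/76 = 11/38.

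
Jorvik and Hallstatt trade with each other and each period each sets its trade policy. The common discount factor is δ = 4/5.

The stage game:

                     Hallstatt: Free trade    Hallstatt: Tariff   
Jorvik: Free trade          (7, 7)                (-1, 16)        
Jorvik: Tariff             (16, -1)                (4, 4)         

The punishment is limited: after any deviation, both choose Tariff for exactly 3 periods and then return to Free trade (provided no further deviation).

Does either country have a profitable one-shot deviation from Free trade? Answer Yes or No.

Comparing payoff streams over the 4 periods until play realigns: cooperate → 7(1+δ+…+δ^3); deviate → 16 + 4(δ+…+δ^3).
Cooperation is sustained iff (7−4)(δ+…+δ^3) ≥ 16−7.
δ+…+δ^3 = 4/5·(1−(4/5)^3)/(1−4/5) = 1.9520, and (16−7)/(7−4) = 3.0000.
1.9520 < 3.0000, so cooperation is not sustainable.

Yes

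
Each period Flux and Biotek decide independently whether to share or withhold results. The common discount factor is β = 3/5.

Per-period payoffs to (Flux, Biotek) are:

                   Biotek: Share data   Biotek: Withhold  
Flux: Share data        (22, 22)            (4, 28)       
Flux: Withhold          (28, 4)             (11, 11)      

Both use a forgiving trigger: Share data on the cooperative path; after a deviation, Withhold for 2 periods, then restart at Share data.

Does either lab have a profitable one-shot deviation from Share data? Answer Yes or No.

IC: β+…+β^2 ≥ (28−22)/(22−11) = 6/11.
At β = 3/5: partial sum = 0.9600 ≥ 0.5455. Cooperation sustainable.

No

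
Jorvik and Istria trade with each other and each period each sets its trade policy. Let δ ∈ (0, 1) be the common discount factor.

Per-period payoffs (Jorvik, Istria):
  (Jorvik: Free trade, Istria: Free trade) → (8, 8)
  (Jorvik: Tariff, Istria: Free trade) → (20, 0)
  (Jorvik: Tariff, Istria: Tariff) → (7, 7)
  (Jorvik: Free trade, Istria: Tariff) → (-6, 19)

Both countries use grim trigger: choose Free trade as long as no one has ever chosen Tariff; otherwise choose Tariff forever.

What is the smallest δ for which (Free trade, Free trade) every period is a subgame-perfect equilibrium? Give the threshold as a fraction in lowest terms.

Jorvik's threshold: (20−8)/(20−7) = 12/13.
Istria's threshold: (19−8)/(19−7) = 11/12.
12/13 > 11/12, so Jorvik binds and δ* = 12/13.

12/13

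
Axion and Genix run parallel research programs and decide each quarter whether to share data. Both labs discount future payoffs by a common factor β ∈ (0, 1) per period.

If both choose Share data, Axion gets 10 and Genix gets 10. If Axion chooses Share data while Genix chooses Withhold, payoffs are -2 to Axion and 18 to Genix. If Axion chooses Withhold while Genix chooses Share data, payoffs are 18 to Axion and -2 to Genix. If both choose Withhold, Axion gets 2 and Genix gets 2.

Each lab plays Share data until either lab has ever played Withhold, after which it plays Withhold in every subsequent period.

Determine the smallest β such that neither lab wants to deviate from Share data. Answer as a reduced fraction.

Under grim trigger the critical discount factor is (T−C)/(T−P) with T = 18, C = 10, P = 2.
β* = (18−10)/(18−2) = 8/16 = 1/2.

1/2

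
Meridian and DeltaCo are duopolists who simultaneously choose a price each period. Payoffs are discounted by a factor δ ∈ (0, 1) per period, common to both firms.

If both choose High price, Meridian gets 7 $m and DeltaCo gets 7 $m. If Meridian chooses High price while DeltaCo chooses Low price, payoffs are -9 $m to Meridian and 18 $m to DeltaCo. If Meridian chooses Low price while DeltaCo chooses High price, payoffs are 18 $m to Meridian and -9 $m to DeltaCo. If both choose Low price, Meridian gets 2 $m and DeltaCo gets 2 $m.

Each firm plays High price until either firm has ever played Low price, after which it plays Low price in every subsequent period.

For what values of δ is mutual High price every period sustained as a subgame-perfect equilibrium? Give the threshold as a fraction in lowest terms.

Under grim trigger the critical discount factor is (T−C)/(T−P) with T = 18, C = 7, P = 2.
δ* = (18−7)/(18−2) = 11/16.

11/16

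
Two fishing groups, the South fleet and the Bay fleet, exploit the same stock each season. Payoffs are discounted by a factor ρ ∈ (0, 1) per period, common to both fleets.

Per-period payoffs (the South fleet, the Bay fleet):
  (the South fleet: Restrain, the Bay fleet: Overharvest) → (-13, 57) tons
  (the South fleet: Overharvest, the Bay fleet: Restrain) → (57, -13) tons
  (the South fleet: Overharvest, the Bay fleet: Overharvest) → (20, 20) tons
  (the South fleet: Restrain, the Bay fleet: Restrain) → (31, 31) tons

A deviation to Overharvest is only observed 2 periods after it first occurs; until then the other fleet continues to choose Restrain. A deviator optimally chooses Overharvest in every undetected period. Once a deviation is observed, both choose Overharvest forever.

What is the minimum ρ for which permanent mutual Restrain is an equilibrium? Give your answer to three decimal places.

0.838

Deviating for the 2 undetected periods gains 57−31 = 26 per period over cooperation, then loses 31−20 = 11 per period forever once punishment starts.
Gain: 26(1 + ρ + … + ρ^1); loss: 11·ρ^2/(1−ρ).
No profitable deviation ⇔ 26(1−ρ^2) ≤ 11·ρ^2, i.e. ρ^2 ≥ 26/(26+11) = 26/37.
Hence ρ ≥ (26/37)^(1/2) ≈ 0.838.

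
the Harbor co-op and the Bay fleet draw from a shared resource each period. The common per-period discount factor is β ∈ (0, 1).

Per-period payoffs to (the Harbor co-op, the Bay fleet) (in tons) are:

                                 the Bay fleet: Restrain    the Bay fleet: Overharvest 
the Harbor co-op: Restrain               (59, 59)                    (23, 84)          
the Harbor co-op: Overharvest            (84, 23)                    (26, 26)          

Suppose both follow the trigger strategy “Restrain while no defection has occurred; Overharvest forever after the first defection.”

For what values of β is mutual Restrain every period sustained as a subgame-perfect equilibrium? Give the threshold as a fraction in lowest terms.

25/58

Under grim trigger the critical discount factor is (T−C)/(T−P) with T = 84, C = 59, P = 26.
β* = (84−59)/(84−26) = 25/58.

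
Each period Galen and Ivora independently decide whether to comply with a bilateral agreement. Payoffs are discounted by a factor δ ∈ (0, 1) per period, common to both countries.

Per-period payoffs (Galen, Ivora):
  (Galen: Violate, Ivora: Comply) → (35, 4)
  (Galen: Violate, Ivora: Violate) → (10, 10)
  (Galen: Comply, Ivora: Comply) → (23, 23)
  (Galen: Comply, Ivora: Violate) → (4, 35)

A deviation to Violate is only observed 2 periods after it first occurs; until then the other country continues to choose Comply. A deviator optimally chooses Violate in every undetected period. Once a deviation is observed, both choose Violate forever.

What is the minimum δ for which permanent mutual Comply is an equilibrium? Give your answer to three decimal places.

0.693

A deviator earns 35 for 2 periods, then 10 forever; cooperating earns 23 forever. Multiplying the IC by (1−δ):
23 ≥ 35(1−δ^2) + 10δ^2, so 25·δ^2 ≥ 12 and δ^2 ≥ 12/25.
δ ≥ (12/25)^(1/2) ≈ 0.693.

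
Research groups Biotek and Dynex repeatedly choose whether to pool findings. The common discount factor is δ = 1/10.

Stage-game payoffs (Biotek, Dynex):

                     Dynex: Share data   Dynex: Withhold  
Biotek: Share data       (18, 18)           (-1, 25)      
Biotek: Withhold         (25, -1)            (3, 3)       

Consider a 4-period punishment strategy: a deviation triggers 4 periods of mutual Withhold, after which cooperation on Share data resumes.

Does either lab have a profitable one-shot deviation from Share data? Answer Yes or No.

IC: δ+…+δ^4 ≥ (25−18)/(18−3) = 7/15.
At δ = 1/10: partial sum = 0.1111 < 0.4667. Cooperation not sustainable.

Yes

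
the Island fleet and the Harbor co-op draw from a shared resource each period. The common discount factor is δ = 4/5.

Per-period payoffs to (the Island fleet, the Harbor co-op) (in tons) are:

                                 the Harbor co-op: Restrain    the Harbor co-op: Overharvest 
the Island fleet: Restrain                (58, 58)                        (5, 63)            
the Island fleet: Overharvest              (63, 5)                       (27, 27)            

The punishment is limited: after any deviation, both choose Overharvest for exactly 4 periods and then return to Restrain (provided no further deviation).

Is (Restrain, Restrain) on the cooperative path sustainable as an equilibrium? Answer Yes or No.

Yes

A one-shot deviation gives 63 now, then 27 for 4 periods, then back to 58.
Gain from deviating: (63−58) today; loss: (58−27) in each of the next 4 periods.
No-deviation condition: (58−27)(δ+…+δ^4) ≥ 63−58, i.e. δ+…+δ^4 ≥ 5/31.
At δ = 4/5: δ+…+δ^4 = 2.3616 ≥ 0.1613.
So cooperation is sustainable.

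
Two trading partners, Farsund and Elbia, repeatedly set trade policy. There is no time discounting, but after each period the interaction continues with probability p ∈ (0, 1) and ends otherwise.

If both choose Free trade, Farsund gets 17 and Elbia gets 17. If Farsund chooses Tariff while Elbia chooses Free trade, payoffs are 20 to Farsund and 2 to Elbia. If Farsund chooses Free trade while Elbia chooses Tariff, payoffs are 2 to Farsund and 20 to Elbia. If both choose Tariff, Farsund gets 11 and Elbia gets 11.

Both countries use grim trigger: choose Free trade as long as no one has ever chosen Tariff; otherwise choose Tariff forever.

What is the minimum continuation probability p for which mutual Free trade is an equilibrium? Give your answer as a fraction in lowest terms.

Expected cooperation value is 17 + p·17 + p²·17 + … = 17/(1−p); deviation gives 20 + p·11/(1−p).
17 ≥ 20(1−p) + 11p ⇒ 9p ≥ 3 ⇒ p ≥ 3/9 = 1/3.

1/3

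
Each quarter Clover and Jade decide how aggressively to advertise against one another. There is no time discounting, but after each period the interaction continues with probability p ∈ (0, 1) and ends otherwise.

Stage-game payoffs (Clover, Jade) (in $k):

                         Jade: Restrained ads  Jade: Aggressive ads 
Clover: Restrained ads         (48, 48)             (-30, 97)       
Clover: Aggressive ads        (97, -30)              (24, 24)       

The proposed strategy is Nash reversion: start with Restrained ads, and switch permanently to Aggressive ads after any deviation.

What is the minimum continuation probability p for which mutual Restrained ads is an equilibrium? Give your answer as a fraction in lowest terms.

With no time discounting, the continuation probability p plays the role of the discount factor.
Grim-trigger IC: 48/(1−p) ≥ 97 + 24p/(1−p) ⇒ p ≥ (97−48)/(97−24) = 49/73.

49/73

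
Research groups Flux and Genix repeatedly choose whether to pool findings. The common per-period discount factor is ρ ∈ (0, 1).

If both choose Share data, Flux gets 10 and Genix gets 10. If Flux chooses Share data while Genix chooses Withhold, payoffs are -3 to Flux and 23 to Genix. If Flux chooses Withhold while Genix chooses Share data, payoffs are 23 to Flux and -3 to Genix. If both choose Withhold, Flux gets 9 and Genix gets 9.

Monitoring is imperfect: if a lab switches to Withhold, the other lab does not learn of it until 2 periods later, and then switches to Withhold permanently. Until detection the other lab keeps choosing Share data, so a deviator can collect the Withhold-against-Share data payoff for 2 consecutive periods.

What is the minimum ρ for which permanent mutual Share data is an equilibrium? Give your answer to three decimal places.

0.964

Deviating for the 2 undetected periods gains 23−10 = 13 per period over cooperation, then loses 10−9 = 1 per period forever once punishment starts.
Gain: 13(1 + ρ + … + ρ^1); loss: 1·ρ^2/(1−ρ).
No profitable deviation ⇔ 13(1−ρ^2) ≤ 1·ρ^2, i.e. ρ^2 ≥ 13/(13+1) = 13/14.
Hence ρ ≥ (13/14)^(1/2) ≈ 0.964.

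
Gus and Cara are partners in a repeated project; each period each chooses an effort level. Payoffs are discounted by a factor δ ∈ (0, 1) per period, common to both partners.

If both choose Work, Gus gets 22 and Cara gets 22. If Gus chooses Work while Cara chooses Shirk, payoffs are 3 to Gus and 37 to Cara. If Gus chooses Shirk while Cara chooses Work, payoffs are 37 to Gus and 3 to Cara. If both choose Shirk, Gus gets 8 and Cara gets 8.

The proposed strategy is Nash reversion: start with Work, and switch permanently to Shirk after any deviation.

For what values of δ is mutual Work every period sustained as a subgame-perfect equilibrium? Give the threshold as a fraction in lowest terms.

15/29

One-period gain from deviating is 37 − 22 = 15. The loss is 22 − 8 = 14 in every subsequent period, with present value 14·δ/(1−δ).
Deviation is unprofitable when 14·δ/(1−δ) ≥ 15, i.e. δ/(1−δ) ≥ 15/14.
Equivalently δ ≥ 15/(15+14) = 15/29.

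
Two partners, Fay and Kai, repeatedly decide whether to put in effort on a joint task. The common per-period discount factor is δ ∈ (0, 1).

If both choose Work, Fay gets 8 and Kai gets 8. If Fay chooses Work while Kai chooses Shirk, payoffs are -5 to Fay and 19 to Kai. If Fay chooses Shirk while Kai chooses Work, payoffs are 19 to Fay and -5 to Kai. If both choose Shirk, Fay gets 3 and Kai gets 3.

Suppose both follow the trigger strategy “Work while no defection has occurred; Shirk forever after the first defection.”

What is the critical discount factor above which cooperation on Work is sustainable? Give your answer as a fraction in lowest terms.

11/16

8/(1−δ) ≥ 19 + 3δ/(1−δ)
8 ≥ 19 − 16δ
δ ≥ 11/16.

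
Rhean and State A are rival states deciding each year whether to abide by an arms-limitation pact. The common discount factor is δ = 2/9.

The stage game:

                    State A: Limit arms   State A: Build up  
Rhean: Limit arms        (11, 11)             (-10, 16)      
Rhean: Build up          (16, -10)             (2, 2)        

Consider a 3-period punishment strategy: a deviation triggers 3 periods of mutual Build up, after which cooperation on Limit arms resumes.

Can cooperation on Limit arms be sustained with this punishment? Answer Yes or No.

No

Comparing payoff streams over the 4 periods until play realigns: cooperate → 11(1+δ+…+δ^3); deviate → 16 + 2(δ+…+δ^3).
Cooperation is sustained iff (11−2)(δ+…+δ^3) ≥ 16−11.
δ+…+δ^3 = 2/9·(1−(2/9)^3)/(1−2/9) = 0.2826, and (16−11)/(11−2) = 0.5556.
0.2826 < 0.5556, so cooperation is not sustainable.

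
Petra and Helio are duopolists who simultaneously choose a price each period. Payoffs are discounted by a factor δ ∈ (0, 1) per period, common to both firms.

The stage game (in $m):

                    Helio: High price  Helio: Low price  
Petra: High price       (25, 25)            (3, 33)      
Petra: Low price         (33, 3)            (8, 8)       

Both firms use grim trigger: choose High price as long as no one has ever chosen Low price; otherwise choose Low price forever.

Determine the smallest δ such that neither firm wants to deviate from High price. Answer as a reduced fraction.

Under grim trigger the critical discount factor is (T−C)/(T−P) with T = 33, C = 25, P = 8.
δ* = (33−25)/(33−8) = 8/25.

8/25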